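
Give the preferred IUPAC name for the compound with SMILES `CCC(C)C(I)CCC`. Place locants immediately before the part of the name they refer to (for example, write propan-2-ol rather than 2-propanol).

4-iodo-3-methylheptane

The longest carbon chain is 7 atoms: the parent is heptane.
The numbering direction is chosen so that the substituent locant set {3,4} is lower than {4,5} at the first point of difference.
With this numbering: an iodo group at C-4; a methyl group at C-3.
Substituent prefixes are cited in alphabetical order (multiplying prefixes like di-/tri- are ignored for ordering).
Assembling the pieces gives 4-iodo-3-methylheptane.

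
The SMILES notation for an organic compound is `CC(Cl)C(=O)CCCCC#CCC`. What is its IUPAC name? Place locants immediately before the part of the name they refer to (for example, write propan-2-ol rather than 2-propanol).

The longest carbon chain that includes the carbonyl and the multiple bond has 11 carbons, so the parent hydride is undecane.
The highest-priority functional group is a ketone (C=O on an internal carbon), so the name ends in -one.
The chain contains a C≡C triple bond, so the unsaturation ending is -yne.
Choose the numbering such that numbering from this end puts the carbonyl group at C-3 rather than C-9.
With this numbering: the carbonyl at C-3; the triple bond between C-8 and C-9; a chloro group at C-2.
The name is 2-chloroundec-8-yn-3-one.

2-chloroundec-8-yn-3-one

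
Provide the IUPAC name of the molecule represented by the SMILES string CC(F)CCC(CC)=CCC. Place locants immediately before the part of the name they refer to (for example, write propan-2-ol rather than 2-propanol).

4-ethyl-7-fluorooct-3-ene

The longest carbon chain that includes the multiple bond has 8 carbons, so the parent hydride is octane.
The chain contains a C=C double bond, so the unsaturation ending is -ene.
The numbering direction is chosen so that numbering from this end puts the double bond at C-3 rather than C-5.
That gives the double bond between C-3 and C-4; an ethyl group at C-4; a fluoro group at C-7.
The substituents are ordered alphabetically, ignoring any di-/tri- multipliers.
The name is 4-ethyl-7-fluorooct-3-ene.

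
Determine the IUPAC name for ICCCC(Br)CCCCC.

The longest continuous carbon chain has 9 atoms, so the parent hydride is nonane.
Choose the numbering such that the substituent locant set {1,4} is lower than {6,9} at the first point of difference.
This places a bromo group at C-4; an iodo group at C-1.
The substituents are ordered alphabetically, ignoring any di-/tri- multipliers.
Assembling the pieces gives 4-bromo-1-iodononane.

4-bromo-1-iodononane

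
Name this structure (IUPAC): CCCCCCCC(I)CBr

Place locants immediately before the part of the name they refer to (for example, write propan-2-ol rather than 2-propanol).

1-bromo-2-iodononane

The longest carbon chain is 9 atoms: the parent is nonane.
Choose the numbering such that the substituent locant set {1,2} is lower than {8,9} at the first point of difference.
That gives a bromo group at C-1; an iodo group at C-2.
Prefixes are listed alphabetically: bromo, iodo.
Assembling the pieces gives 1-bromo-2-iodononane.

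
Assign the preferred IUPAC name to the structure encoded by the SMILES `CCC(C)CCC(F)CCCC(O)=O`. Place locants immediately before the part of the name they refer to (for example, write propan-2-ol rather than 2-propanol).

5-fluoro-8-methyldecanoic acid

The longest chain bearing the –COOH group is 10 carbons long (decane).
The principal characteristic group is a carboxylic acid (terminal –COOH), named with the suffix -oic acid.
The numbering direction is chosen so that the carboxylic acid carbon is C-1 by definition.
This places a fluoro group at C-5; a methyl group at C-8.
Prefixes are listed alphabetically: fluoro, methyl.
The name is 5-fluoro-8-methyldecanoic acid.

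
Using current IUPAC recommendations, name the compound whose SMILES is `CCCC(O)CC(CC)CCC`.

Counting along the main chain through the –OH group gives 9 carbons: the parent is nonane.
The highest-priority functional group is an alcohol (–OH), so the name ends in -ol.
The numbering direction is chosen so that numbering from this end puts the hydroxyl group at C-4 rather than C-6.
This places the hydroxyl at C-4; an ethyl group at C-6.
Putting it together: 6-ethylnonan-4-ol.

6-ethylnonan-4-ol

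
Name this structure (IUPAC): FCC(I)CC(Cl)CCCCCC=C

8-chloro-11-fluoro-10-iodoundec-1-ene

The longest carbon chain that includes the multiple bond has 11 carbons, so the parent hydride is undecane.
There is one C=C double bond, indicated by the ending -ene.
Choose the numbering such that numbering from this end puts the double bond at C-1 rather than C-10.
That gives the double bond between C-1 and C-2; a chloro group at C-8; a fluoro group at C-11; an iodo group at C-10.
The substituents are ordered alphabetically, ignoring any di-/tri- multipliers.
Putting it together: 8-chloro-11-fluoro-10-iodoundec-1-ene.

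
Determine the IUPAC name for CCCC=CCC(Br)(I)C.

The longest chain bearing the multiple bond is 8 carbons long (octane).
A C=C double bond in the chain gives the infix -ene-.
Choose the numbering such that the substituent locant set {2,2} is lower than {7,7} at the first point of difference.
With this numbering: the double bond between C-4 and C-5; a bromo group at C-2; an iodo group at C-2.
Substituent prefixes are cited in alphabetical order (multiplying prefixes like di-/tri- are ignored for ordering).
Assembling the pieces gives 2-bromo-2-iodooct-4-ene.

2-bromo-2-iodooct-4-ene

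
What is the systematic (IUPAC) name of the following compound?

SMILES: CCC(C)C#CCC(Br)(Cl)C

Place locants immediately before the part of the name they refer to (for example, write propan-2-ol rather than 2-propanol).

The longest carbon chain that includes the multiple bond has 8 carbons, so the parent hydride is octane.
A C≡C triple bond in the chain gives the infix -yne-.
Choose the numbering such that the substituent locant set {2,2,6} is lower than {3,7,7} at the first point of difference.
That gives the triple bond between C-4 and C-5; a bromo group at C-2; a chloro group at C-2; a methyl group at C-6.
Prefixes are listed alphabetically: bromo, chloro, methyl.
The name is 2-bromo-2-chloro-6-methyloct-4-yne.

2-bromo-2-chloro-6-methyloct-4-yne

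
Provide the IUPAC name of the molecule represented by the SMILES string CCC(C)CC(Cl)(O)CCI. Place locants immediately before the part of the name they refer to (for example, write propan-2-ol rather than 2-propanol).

The longest chain bearing the –OH group is 7 carbons long (heptane).
The highest-priority functional group is an alcohol (–OH), so the name ends in -ol.
The numbering direction is chosen so that numbering from this end puts the hydroxyl group at C-3 rather than C-5.
This places the hydroxyl at C-3; a chloro group at C-3; an iodo group at C-1; a methyl group at C-5.
Prefixes are listed alphabetically: chloro, iodo, methyl.
Assembling the pieces gives 3-chloro-1-iodo-5-methylheptan-3-ol.

3-chloro-1-iodo-5-methylheptan-3-ol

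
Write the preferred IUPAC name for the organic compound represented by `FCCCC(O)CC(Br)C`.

6-bromo-1-fluoroheptan-4-ol

Counting along the main chain through the –OH group gives 7 carbons: the parent is heptane.
The principal characteristic group is an alcohol (–OH), named with the suffix -ol.
The numbering direction is chosen so that the substituent locant set {1,6} is lower than {2,7} at the first point of difference.
This places the hydroxyl at C-4; a bromo group at C-6; a fluoro group at C-1.
Substituent prefixes are cited in alphabetical order (multiplying prefixes like di-/tri- are ignored for ordering).
Assembling the pieces gives 6-bromo-1-fluoroheptan-4-ol.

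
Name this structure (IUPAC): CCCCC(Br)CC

The longest continuous carbon chain has 7 atoms, so the parent hydride is heptane.
Number the chain so that the substituent locant set {3} is lower than {5} at the first point of difference.
With this numbering: a bromo group at C-3.
The name is 3-bromoheptane.

3-bromoheptane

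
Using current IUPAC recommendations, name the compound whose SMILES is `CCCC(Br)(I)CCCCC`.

The longest carbon chain is 9 atoms: the parent is nonane.
Choose the numbering such that the substituent locant set {4,4} is lower than {6,6} at the first point of difference.
That gives a bromo group at C-4; an iodo group at C-4.
The substituents are ordered alphabetically, ignoring any di-/tri- multipliers.
Putting it together: 4-bromo-4-iodononane.

4-bromo-4-iodononane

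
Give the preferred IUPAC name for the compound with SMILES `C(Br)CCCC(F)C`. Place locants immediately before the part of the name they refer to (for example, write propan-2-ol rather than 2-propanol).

1-bromo-5-fluorohexane

The longest continuous carbon chain has 6 atoms, so the parent hydride is hexane.
The numbering direction is chosen so that the substituent locant set {1,5} is lower than {2,6} at the first point of difference.
With this numbering: a bromo group at C-1; a fluoro group at C-5.
The substituents are ordered alphabetically, ignoring any di-/tri- multipliers.
The name is 1-bromo-5-fluorohexane.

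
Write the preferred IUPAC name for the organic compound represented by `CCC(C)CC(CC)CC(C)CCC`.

The longest carbon chain is 10 atoms: the parent is decane.
The numbering direction is chosen so that the substituent locant set {3,5,7} is lower than {4,6,8} at the first point of difference.
With this numbering: an ethyl group at C-5; methyl groups at C-3 and C-7.
The substituents are ordered alphabetically, ignoring any di-/tri- multipliers.
Assembling the pieces gives 5-ethyl-3,7-dimethyldecane.

5-ethyl-3,7-dimethyldecane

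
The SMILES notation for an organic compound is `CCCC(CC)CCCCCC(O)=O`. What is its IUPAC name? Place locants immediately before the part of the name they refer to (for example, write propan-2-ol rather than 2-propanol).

The longest chain bearing the –COOH group is 10 carbons long (decane).
The principal characteristic group is a carboxylic acid (terminal –COOH), named with the suffix -oic acid.
The numbering direction is chosen so that the carboxylic acid carbon is C-1 by definition.
With this numbering: an ethyl group at C-7.
Putting it together: 7-ethyldecanoic acid.

7-ethyldecanoic acid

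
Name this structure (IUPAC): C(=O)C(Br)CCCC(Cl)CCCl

2-bromo-6,8-dichlorooctanal

Counting along the main chain through the –CHO group gives 8 carbons: the parent is octane.
An aldehyde (terminal –CHO) is the principal characteristic group, giving the suffix -al.
Choose the numbering such that the aldehyde carbon is C-1 by definition.
This places a bromo group at C-2; chloro groups at C-6 and C-8.
The substituents are ordered alphabetically, ignoring any di-/tri- multipliers.
The name is 2-bromo-6,8-dichlorooctanal.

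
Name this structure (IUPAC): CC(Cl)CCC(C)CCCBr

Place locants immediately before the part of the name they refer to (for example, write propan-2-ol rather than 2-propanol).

The parent chain contains 8 carbons (octane).
The numbering direction is chosen so that the substituent locant set {1,4,7} is lower than {2,5,8} at the first point of difference.
That gives a bromo group at C-1; a chloro group at C-7; a methyl group at C-4.
Substituent prefixes are cited in alphabetical order (multiplying prefixes like di-/tri- are ignored for ordering).
Assembling the pieces gives 1-bromo-7-chloro-4-methyloctane.

1-bromo-7-chloro-4-methyloctane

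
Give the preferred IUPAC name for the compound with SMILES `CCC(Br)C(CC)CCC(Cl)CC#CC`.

Counting along the main chain through the multiple bond gives 11 carbons: the parent is undecane.
There is one C≡C triple bond, indicated by the ending -yne.
Choose the numbering such that numbering from this end puts the triple bond at C-2 rather than C-9.
With this numbering: the triple bond between C-2 and C-3; a bromo group at C-9; a chloro group at C-5; an ethyl group at C-8.
Substituent prefixes are cited in alphabetical order (multiplying prefixes like di-/tri- are ignored for ordering).
Putting it together: 9-bromo-5-chloro-8-ethylundec-2-yne.

9-bromo-5-chloro-8-ethylundec-2-yne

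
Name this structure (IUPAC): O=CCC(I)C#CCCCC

3-iodonon-4-ynal

The longest chain bearing the –CHO group and the multiple bond is 9 carbons long (nonane).
The highest-priority functional group is an aldehyde (terminal –CHO), so the name ends in -al.
There is one C≡C triple bond, indicated by the ending -yne.
Choose the numbering such that the aldehyde carbon is C-1 by definition.
With this numbering: the triple bond between C-4 and C-5; an iodo group at C-3.
Putting it together: 3-iodonon-4-ynal.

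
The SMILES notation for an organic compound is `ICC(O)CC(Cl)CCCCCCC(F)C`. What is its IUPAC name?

Counting along the main chain through the –OH group gives 12 carbons: the parent is dodecane.
The highest-priority functional group is an alcohol (–OH), so the name ends in -ol.
Number the chain so that numbering from this end puts the hydroxyl group at C-2 rather than C-11.
That gives the hydroxyl at C-2; a chloro group at C-4; a fluoro group at C-11; an iodo group at C-1.
Prefixes are listed alphabetically: chloro, fluoro, iodo.
Assembling the pieces gives 4-chloro-11-fluoro-1-iodododecan-2-ol.

4-chloro-11-fluoro-1-iodododecan-2-ol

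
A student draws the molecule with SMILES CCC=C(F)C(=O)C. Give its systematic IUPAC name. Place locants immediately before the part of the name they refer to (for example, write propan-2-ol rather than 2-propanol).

The longest carbon chain that includes the carbonyl and the multiple bond has 6 carbons, so the parent hydride is hexane.
The principal characteristic group is a ketone (C=O on an internal carbon), named with the suffix -one.
A C=C double bond in the chain gives the infix -ene-.
Choose the numbering such that numbering from this end puts the carbonyl group at C-2 rather than C-5.
This places the carbonyl at C-2; the double bond between C-3 and C-4; a fluoro group at C-3.
Assembling the pieces gives 3-fluorohex-3-en-2-one.

3-fluorohex-3-en-2-one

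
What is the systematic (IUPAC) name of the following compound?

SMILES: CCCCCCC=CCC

dec-3-ene

The longest carbon chain that includes the multiple bond has 10 carbons, so the parent hydride is decane.
The chain contains a C=C double bond, so the unsaturation ending is -ene.
Choose the numbering such that numbering from this end puts the double bond at C-3 rather than C-7.
That gives the double bond between C-3 and C-4.
The name is dec-3-ene.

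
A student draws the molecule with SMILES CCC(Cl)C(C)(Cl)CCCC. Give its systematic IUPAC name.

3,4-dichloro-4-methyloctane

The longest carbon chain is 8 atoms: the parent is octane.
Choose the numbering such that the substituent locant set {3,4,4} is lower than {5,5,6} at the first point of difference.
With this numbering: chloro groups at C-3 and C-4; a methyl group at C-4.
Prefixes are listed alphabetically: chloro, methyl.
Putting it together: 3,4-dichloro-4-methyloctane.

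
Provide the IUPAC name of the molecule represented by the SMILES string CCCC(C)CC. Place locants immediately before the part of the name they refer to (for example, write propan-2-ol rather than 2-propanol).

3-methylhexane

The longest continuous carbon chain has 6 atoms, so the parent hydride is hexane.
Number the chain so that the substituent locant set {3} is lower than {4} at the first point of difference.
That gives a methyl group at C-3.
The name is 3-methylhexane.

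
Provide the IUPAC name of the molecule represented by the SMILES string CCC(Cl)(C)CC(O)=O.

3-chloro-3-methylpentanoic acid

The longest chain bearing the –COOH group is 5 carbons long (pentane).
The highest-priority functional group is a carboxylic acid (terminal –COOH), so the name ends in -oic acid.
Choose the numbering such that the carboxylic acid carbon is C-1 by definition.
That gives a chloro group at C-3; a methyl group at C-3.
The substituents are ordered alphabetically, ignoring any di-/tri- multipliers.
Putting it together: 3-chloro-3-methylpentanoic acid.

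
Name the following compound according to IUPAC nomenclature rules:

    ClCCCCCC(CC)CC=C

Counting along the main chain through the multiple bond gives 9 carbons: the parent is nonane.
The chain contains a C=C double bond, so the unsaturation ending is -ene.
Choose the numbering such that numbering from this end puts the double bond at C-1 rather than C-8.
With this numbering: the double bond between C-1 and C-2; a chloro group at C-9; an ethyl group at C-4.
Substituent prefixes are cited in alphabetical order (multiplying prefixes like di-/tri- are ignored for ordering).
The name is 9-chloro-4-ethylnon-1-ene.

9-chloro-4-ethylnon-1-ene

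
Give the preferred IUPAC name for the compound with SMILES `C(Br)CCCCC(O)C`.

The longest carbon chain that includes the –OH group has 7 carbons, so the parent hydride is heptane.
The highest-priority functional group is an alcohol (–OH), so the name ends in -ol.
Number the chain so that numbering from this end puts the hydroxyl group at C-2 rather than C-6.
This places the hydroxyl at C-2; a bromo group at C-7.
The name is 7-bromoheptan-2-ol.

7-bromoheptan-2-ol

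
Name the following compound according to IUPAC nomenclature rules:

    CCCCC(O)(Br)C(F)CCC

5-bromo-4-fluorononan-5-ol

The longest chain bearing the –OH group is 9 carbons long (nonane).
An alcohol (–OH) is the principal characteristic group, giving the suffix -ol.
Choose the numbering such that the substituent locant set {4,5} is lower than {5,6} at the first point of difference.
This places the hydroxyl at C-5; a bromo group at C-5; a fluoro group at C-4.
Substituent prefixes are cited in alphabetical order (multiplying prefixes like di-/tri- are ignored for ordering).
Assembling the pieces gives 5-bromo-4-fluorononan-5-ol.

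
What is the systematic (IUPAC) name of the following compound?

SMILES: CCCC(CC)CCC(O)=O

4-ethylheptanoic acid

Counting along the main chain through the –COOH group gives 7 carbons: the parent is heptane.
The principal characteristic group is a carboxylic acid (terminal –COOH), named with the suffix -oic acid.
Number the chain so that the carboxylic acid carbon is C-1 by definition.
This places an ethyl group at C-4.
Assembling the pieces gives 4-ethylheptanoic acid.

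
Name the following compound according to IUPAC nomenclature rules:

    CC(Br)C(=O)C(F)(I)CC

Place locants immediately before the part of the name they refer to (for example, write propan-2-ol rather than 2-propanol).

2-bromo-4-fluoro-4-iodohexan-3-one

The longest carbon chain that includes the carbonyl has 6 carbons, so the parent hydride is hexane.
The highest-priority functional group is a ketone (C=O on an internal carbon), so the name ends in -one.
Choose the numbering such that numbering from this end puts the carbonyl group at C-3 rather than C-4.
With this numbering: the carbonyl at C-3; a bromo group at C-2; a fluoro group at C-4; an iodo group at C-4.
The substituents are ordered alphabetically, ignoring any di-/tri- multipliers.
The name is 2-bromo-4-fluoro-4-iodohexan-3-one.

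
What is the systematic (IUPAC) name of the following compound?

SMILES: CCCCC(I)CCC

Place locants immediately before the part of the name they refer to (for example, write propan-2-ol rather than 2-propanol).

The longest continuous carbon chain has 8 atoms, so the parent hydride is octane.
Choose the numbering such that the substituent locant set {4} is lower than {5} at the first point of difference.
That gives an iodo group at C-4.
The name is 4-iodooctane.

4-iodooctane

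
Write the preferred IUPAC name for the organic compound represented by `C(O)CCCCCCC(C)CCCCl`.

The longest carbon chain that includes the –OH group has 11 carbons, so the parent hydride is undecane.
An alcohol (–OH) is the principal characteristic group, giving the suffix -ol.
Number the chain so that numbering from this end puts the hydroxyl group at C-1 rather than C-11.
This places the hydroxyl at C-1; a chloro group at C-11; a methyl group at C-8.
Prefixes are listed alphabetically: chloro, methyl.
Putting it together: 11-chloro-8-methylundecan-1-ol.

11-chloro-8-methylundecan-1-ol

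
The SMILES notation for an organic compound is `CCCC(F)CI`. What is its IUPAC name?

The parent chain contains 5 carbons (pentane).
Choose the numbering such that the substituent locant set {1,2} is lower than {4,5} at the first point of difference.
That gives a fluoro group at C-2; an iodo group at C-1.
Prefixes are listed alphabetically: fluoro, iodo.
The name is 2-fluoro-1-iodopentane.

2-fluoro-1-iodopentane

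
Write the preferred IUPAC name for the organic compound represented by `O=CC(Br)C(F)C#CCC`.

Counting along the main chain through the –CHO group and the multiple bond gives 7 carbons: the parent is heptane.
The highest-priority functional group is an aldehyde (terminal –CHO), so the name ends in -al.
A C≡C triple bond in the chain gives the infix -yne-.
Number the chain so that the aldehyde carbon is C-1 by definition.
This places the triple bond between C-4 and C-5; a bromo group at C-2; a fluoro group at C-3.
Prefixes are listed alphabetically: bromo, fluoro.
The name is 2-bromo-3-fluorohept-4-ynal.

2-bromo-3-fluorohept-4-ynal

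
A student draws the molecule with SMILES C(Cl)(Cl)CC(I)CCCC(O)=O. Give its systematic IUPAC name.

7,7-dichloro-5-iodoheptanoic acid

The longest chain bearing the –COOH group is 7 carbons long (heptane).
The principal characteristic group is a carboxylic acid (terminal –COOH), named with the suffix -oic acid.
The numbering direction is chosen so that the carboxylic acid carbon is C-1 by definition.
With this numbering: two chloro groups at C-7; an iodo group at C-5.
The substituents are ordered alphabetically, ignoring any di-/tri- multipliers.
Assembling the pieces gives 7,7-dichloro-5-iodoheptanoic acid.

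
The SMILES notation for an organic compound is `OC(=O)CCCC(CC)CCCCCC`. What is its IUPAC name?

5-ethylundecanoic acid

Counting along the main chain through the –COOH group gives 11 carbons: the parent is undecane.
A carboxylic acid (terminal –COOH) is the principal characteristic group, giving the suffix -oic acid.
Number the chain so that the carboxylic acid carbon is C-1 by definition.
That gives an ethyl group at C-5.
Assembling the pieces gives 5-ethylundecanoic acid.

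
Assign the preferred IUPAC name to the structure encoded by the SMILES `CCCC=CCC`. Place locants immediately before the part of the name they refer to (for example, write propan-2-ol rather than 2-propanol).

hept-3-ene

The longest carbon chain that includes the multiple bond has 7 carbons, so the parent hydride is heptane.
The chain contains a C=C double bond, so the unsaturation ending is -ene.
The numbering direction is chosen so that numbering from this end puts the double bond at C-3 rather than C-4.
That gives the double bond between C-3 and C-4.
The name is hept-3-ene.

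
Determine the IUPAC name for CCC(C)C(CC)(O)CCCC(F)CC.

4-ethyl-8-fluoro-3-methyldecan-4-ol

Counting along the main chain through the –OH group gives 10 carbons: the parent is decane.
The principal characteristic group is an alcohol (–OH), named with the suffix -ol.
Choose the numbering such that numbering from this end puts the hydroxyl group at C-4 rather than C-7.
With this numbering: the hydroxyl at C-4; an ethyl group at C-4; a fluoro group at C-8; a methyl group at C-3.
The substituents are ordered alphabetically, ignoring any di-/tri- multipliers.
The name is 4-ethyl-8-fluoro-3-methyldecan-4-ol.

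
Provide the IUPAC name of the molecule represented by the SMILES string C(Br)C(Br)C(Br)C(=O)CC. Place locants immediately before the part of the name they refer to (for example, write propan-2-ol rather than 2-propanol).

The longest carbon chain that includes the carbonyl has 6 carbons, so the parent hydride is hexane.
The highest-priority functional group is a ketone (C=O on an internal carbon), so the name ends in -one.
The numbering direction is chosen so that numbering from this end puts the carbonyl group at C-3 rather than C-4.
This places the carbonyl at C-3; bromo groups at C-4 and C-5 and C-6.
The name is 4,5,6-tribromohexan-3-one.

4,5,6-tribromohexan-3-one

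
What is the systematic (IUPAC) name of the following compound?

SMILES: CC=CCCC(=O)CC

oct-6-en-3-one

Counting along the main chain through the carbonyl and the multiple bond gives 8 carbons: the parent is octane.
A ketone (C=O on an internal carbon) is the principal characteristic group, giving the suffix -one.
The chain contains a C=C double bond, so the unsaturation ending is -ene.
The numbering direction is chosen so that numbering from this end puts the carbonyl group at C-3 rather than C-6.
This places the carbonyl at C-3; the double bond between C-6 and C-7.
Putting it together: oct-6-en-3-one.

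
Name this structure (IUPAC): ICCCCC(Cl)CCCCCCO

The longest carbon chain that includes the –OH group has 11 carbons, so the parent hydride is undecane.
The principal characteristic group is an alcohol (–OH), named with the suffix -ol.
The numbering direction is chosen so that numbering from this end puts the hydroxyl group at C-1 rather than C-11.
That gives the hydroxyl at C-1; a chloro group at C-7; an iodo group at C-11.
Prefixes are listed alphabetically: chloro, iodo.
The name is 7-chloro-11-iodoundecan-1-ol.

7-chloro-11-iodoundecan-1-ol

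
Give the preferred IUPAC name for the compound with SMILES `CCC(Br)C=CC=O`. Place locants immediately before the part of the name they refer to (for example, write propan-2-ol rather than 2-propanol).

4-bromohex-2-enal

Counting along the main chain through the –CHO group and the multiple bond gives 6 carbons: the parent is hexane.
The highest-priority functional group is an aldehyde (terminal –CHO), so the name ends in -al.
A C=C double bond in the chain gives the infix -ene-.
Choose the numbering such that the aldehyde carbon is C-1 by definition.
This places the double bond between C-2 and C-3; a bromo group at C-4.
Assembling the pieces gives 4-bromohex-2-enal.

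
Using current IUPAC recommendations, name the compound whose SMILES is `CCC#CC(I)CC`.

5-iodohept-3-yne

The longest carbon chain that includes the multiple bond has 7 carbons, so the parent hydride is heptane.
A C≡C triple bond in the chain gives the infix -yne-.
Number the chain so that numbering from this end puts the triple bond at C-3 rather than C-4.
That gives the triple bond between C-3 and C-4; an iodo group at C-5.
The name is 5-iodohept-3-yne.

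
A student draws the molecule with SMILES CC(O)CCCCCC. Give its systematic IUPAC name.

Counting along the main chain through the –OH group gives 8 carbons: the parent is octane.
An alcohol (–OH) is the principal characteristic group, giving the suffix -ol.
Number the chain so that numbering from this end puts the hydroxyl group at C-2 rather than C-7.
That gives the hydroxyl at C-2.
Putting it together: octan-2-ol.

octan-2-ol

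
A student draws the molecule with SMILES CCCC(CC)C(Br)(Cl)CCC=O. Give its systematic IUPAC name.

4-bromo-4-chloro-5-ethyloctanal

Counting along the main chain through the –CHO group gives 8 carbons: the parent is octane.
An aldehyde (terminal –CHO) is the principal characteristic group, giving the suffix -al.
The numbering direction is chosen so that the aldehyde carbon is C-1 by definition.
With this numbering: a bromo group at C-4; a chloro group at C-4; an ethyl group at C-5.
Substituent prefixes are cited in alphabetical order (multiplying prefixes like di-/tri- are ignored for ordering).
Assembling the pieces gives 4-bromo-4-chloro-5-ethyloctanal.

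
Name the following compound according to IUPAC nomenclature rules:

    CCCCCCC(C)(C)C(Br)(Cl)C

2-bromo-2-chloro-3,3-dimethylnonane

The parent chain contains 9 carbons (nonane).
The numbering direction is chosen so that the substituent locant set {2,2,3,3} is lower than {7,7,8,8} at the first point of difference.
That gives a bromo group at C-2; a chloro group at C-2; two methyl groups at C-3.
The substituents are ordered alphabetically, ignoring any di-/tri- multipliers.
Assembling the pieces gives 2-bromo-2-chloro-3,3-dimethylnonane.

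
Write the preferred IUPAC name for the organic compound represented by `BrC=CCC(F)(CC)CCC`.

1-bromo-4-ethyl-4-fluorohept-1-ene

The longest carbon chain that includes the multiple bond has 7 carbons, so the parent hydride is heptane.
A C=C double bond in the chain gives the infix -ene-.
Number the chain so that numbering from this end puts the double bond at C-1 rather than C-6.
That gives the double bond between C-1 and C-2; a bromo group at C-1; an ethyl group at C-4; a fluoro group at C-4.
Substituent prefixes are cited in alphabetical order (multiplying prefixes like di-/tri- are ignored for ordering).
Putting it together: 1-bromo-4-ethyl-4-fluorohept-1-ene.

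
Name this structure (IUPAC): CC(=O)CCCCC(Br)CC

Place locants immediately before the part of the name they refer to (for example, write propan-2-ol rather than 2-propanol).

The longest carbon chain that includes the carbonyl has 9 carbons, so the parent hydride is nonane.
The highest-priority functional group is a ketone (C=O on an internal carbon), so the name ends in -one.
The numbering direction is chosen so that numbering from this end puts the carbonyl group at C-2 rather than C-8.
That gives the carbonyl at C-2; a bromo group at C-7.
Assembling the pieces gives 7-bromononan-2-one.

7-bromononan-2-one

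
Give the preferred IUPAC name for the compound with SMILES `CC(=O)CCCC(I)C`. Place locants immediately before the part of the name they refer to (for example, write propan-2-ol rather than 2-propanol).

6-iodoheptan-2-one

Counting along the main chain through the carbonyl gives 7 carbons: the parent is heptane.
The highest-priority functional group is a ketone (C=O on an internal carbon), so the name ends in -one.
Choose the numbering such that numbering from this end puts the carbonyl group at C-2 rather than C-6.
With this numbering: the carbonyl at C-2; an iodo group at C-6.
The name is 6-iodoheptan-2-one.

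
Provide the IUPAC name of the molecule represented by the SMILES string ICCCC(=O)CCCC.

1-iodooctan-4-one

Counting along the main chain through the carbonyl gives 8 carbons: the parent is octane.
The principal characteristic group is a ketone (C=O on an internal carbon), named with the suffix -one.
Number the chain so that numbering from this end puts the carbonyl group at C-4 rather than C-5.
This places the carbonyl at C-4; an iodo group at C-1.
The name is 1-iodooctan-4-one.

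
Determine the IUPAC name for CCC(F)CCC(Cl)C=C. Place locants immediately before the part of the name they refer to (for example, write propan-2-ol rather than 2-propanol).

3-chloro-6-fluorooct-1-ene

Counting along the main chain through the multiple bond gives 8 carbons: the parent is octane.
The chain contains a C=C double bond, so the unsaturation ending is -ene.
Choose the numbering such that numbering from this end puts the double bond at C-1 rather than C-7.
With this numbering: the double bond between C-1 and C-2; a chloro group at C-3; a fluoro group at C-6.
The substituents are ordered alphabetically, ignoring any di-/tri- multipliers.
Assembling the pieces gives 3-chloro-6-fluorooct-1-ene.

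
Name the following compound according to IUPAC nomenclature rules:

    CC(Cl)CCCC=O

The longest carbon chain that includes the –CHO group has 6 carbons, so the parent hydride is hexane.
An aldehyde (terminal –CHO) is the principal characteristic group, giving the suffix -al.
Number the chain so that the aldehyde carbon is C-1 by definition.
With this numbering: a chloro group at C-5.
Assembling the pieces gives 5-chlorohexanal.

5-chlorohexanal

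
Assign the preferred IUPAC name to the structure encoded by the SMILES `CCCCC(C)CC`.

3-methylheptane

The parent chain contains 7 carbons (heptane).
Choose the numbering such that the substituent locant set {3} is lower than {5} at the first point of difference.
With this numbering: a methyl group at C-3.
The name is 3-methylheptane.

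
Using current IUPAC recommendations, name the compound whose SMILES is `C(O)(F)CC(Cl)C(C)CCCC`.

Counting along the main chain through the –OH group gives 8 carbons: the parent is octane.
An alcohol (–OH) is the principal characteristic group, giving the suffix -ol.
The numbering direction is chosen so that numbering from this end puts the hydroxyl group at C-1 rather than C-8.
That gives the hydroxyl at C-1; a chloro group at C-3; a fluoro group at C-1; a methyl group at C-4.
Prefixes are listed alphabetically: chloro, fluoro, methyl.
Assembling the pieces gives 3-chloro-1-fluoro-4-methyloctan-1-ol.

3-chloro-1-fluoro-4-methyloctan-1-ol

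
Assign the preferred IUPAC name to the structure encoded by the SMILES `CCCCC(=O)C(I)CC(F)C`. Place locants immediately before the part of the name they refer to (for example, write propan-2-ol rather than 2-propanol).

The longest chain bearing the carbonyl is 9 carbons long (nonane).
The principal characteristic group is a ketone (C=O on an internal carbon), named with the suffix -one.
Number the chain so that the substituent locant set {2,4} is lower than {6,8} at the first point of difference.
That gives the carbonyl at C-5; a fluoro group at C-2; an iodo group at C-4.
Substituent prefixes are cited in alphabetical order (multiplying prefixes like di-/tri- are ignored for ordering).
Assembling the pieces gives 2-fluoro-4-iodononan-5-one.

2-fluoro-4-iodononan-5-one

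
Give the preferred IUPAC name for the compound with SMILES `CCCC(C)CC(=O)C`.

4-methylheptan-2-one

Counting along the main chain through the carbonyl gives 7 carbons: the parent is heptane.
A ketone (C=O on an internal carbon) is the principal characteristic group, giving the suffix -one.
The numbering direction is chosen so that numbering from this end puts the carbonyl group at C-2 rather than C-6.
With this numbering: the carbonyl at C-2; a methyl group at C-4.
Assembling the pieces gives 4-methylheptan-2-one.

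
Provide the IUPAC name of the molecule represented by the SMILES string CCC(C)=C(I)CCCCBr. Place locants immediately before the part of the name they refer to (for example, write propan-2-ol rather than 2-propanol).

8-bromo-4-iodo-3-methyloct-3-ene

Counting along the main chain through the multiple bond gives 8 carbons: the parent is octane.
The chain contains a C=C double bond, so the unsaturation ending is -ene.
The numbering direction is chosen so that numbering from this end puts the double bond at C-3 rather than C-5.
This places the double bond between C-3 and C-4; a bromo group at C-8; an iodo group at C-4; a methyl group at C-3.
Prefixes are listed alphabetically: bromo, iodo, methyl.
Assembling the pieces gives 8-bromo-4-iodo-3-methyloct-3-ene.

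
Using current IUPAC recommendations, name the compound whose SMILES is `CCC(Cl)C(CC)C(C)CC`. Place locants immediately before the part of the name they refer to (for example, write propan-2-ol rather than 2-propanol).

3-chloro-4-ethyl-5-methylheptane

The longest carbon chain is 7 atoms: the parent is heptane.
Choose the numbering such that the locant sets are identical either way, so the alphabetically earlier chloro substituent takes the lower locant (3 rather than 5).
With this numbering: a chloro group at C-3; an ethyl group at C-4; a methyl group at C-5.
Substituent prefixes are cited in alphabetical order (multiplying prefixes like di-/tri- are ignored for ordering).
Putting it together: 3-chloro-4-ethyl-5-methylheptane.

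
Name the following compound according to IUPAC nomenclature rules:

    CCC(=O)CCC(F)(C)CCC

Counting along the main chain through the carbonyl gives 9 carbons: the parent is nonane.
The highest-priority functional group is a ketone (C=O on an internal carbon), so the name ends in -one.
The numbering direction is chosen so that numbering from this end puts the carbonyl group at C-3 rather than C-7.
This places the carbonyl at C-3; a fluoro group at C-6; a methyl group at C-6.
The substituents are ordered alphabetically, ignoring any di-/tri- multipliers.
Assembling the pieces gives 6-fluoro-6-methylnonan-3-one.

6-fluoro-6-methylnonan-3-one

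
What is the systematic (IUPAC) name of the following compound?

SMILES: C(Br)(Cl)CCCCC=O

6-bromo-6-chlorohexanal

The longest carbon chain that includes the –CHO group has 6 carbons, so the parent hydride is hexane.
The highest-priority functional group is an aldehyde (terminal –CHO), so the name ends in -al.
Choose the numbering such that the aldehyde carbon is C-1 by definition.
That gives a bromo group at C-6; a chloro group at C-6.
The substituents are ordered alphabetically, ignoring any di-/tri- multipliers.
Putting it together: 6-bromo-6-chlorohexanal.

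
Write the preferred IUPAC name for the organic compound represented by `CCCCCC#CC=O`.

Counting along the main chain through the –CHO group and the multiple bond gives 8 carbons: the parent is octane.
The highest-priority functional group is an aldehyde (terminal –CHO), so the name ends in -al.
A C≡C triple bond in the chain gives the infix -yne-.
Choose the numbering such that the aldehyde carbon is C-1 by definition.
This places the triple bond between C-2 and C-3.
Putting it together: oct-2-ynal.

oct-2-ynal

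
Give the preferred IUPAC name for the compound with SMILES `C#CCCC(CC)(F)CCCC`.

Counting along the main chain through the multiple bond gives 9 carbons: the parent is nonane.
There is one C≡C triple bond, indicated by the ending -yne.
Choose the numbering such that numbering from this end puts the triple bond at C-1 rather than C-8.
This places the triple bond between C-1 and C-2; an ethyl group at C-5; a fluoro group at C-5.
Prefixes are listed alphabetically: ethyl, fluoro.
The name is 5-ethyl-5-fluoronon-1-yne.

5-ethyl-5-fluoronon-1-yne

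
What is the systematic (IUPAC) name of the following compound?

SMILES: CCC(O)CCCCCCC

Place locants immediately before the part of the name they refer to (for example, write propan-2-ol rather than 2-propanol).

The longest carbon chain that includes the –OH group has 10 carbons, so the parent hydride is decane.
The principal characteristic group is an alcohol (–OH), named with the suffix -ol.
Number the chain so that numbering from this end puts the hydroxyl group at C-3 rather than C-8.
With this numbering: the hydroxyl at C-3.
The name is decan-3-ol.

decan-3-ol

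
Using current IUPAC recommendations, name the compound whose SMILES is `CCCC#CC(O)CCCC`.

dec-6-yn-5-ol

The longest carbon chain that includes the –OH group and the multiple bond has 10 carbons, so the parent hydride is decane.
An alcohol (–OH) is the principal characteristic group, giving the suffix -ol.
The chain contains a C≡C triple bond, so the unsaturation ending is -yne.
Number the chain so that numbering from this end puts the hydroxyl group at C-5 rather than C-6.
This places the hydroxyl at C-5; the triple bond between C-6 and C-7.
Assembling the pieces gives dec-6-yn-5-ol.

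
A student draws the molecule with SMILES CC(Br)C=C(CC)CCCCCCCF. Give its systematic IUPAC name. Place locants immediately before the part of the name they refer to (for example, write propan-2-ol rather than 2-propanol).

Counting along the main chain through the multiple bond gives 11 carbons: the parent is undecane.
There is one C=C double bond, indicated by the ending -ene.
The numbering direction is chosen so that numbering from this end puts the double bond at C-3 rather than C-8.
This places the double bond between C-3 and C-4; a bromo group at C-2; an ethyl group at C-4; a fluoro group at C-11.
Substituent prefixes are cited in alphabetical order (multiplying prefixes like di-/tri- are ignored for ordering).
The name is 2-bromo-4-ethyl-11-fluoroundec-3-ene.

2-bromo-4-ethyl-11-fluoroundec-3-ene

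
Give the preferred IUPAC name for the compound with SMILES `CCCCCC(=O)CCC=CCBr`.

Counting along the main chain through the carbonyl and the multiple bond gives 11 carbons: the parent is undecane.
A ketone (C=O on an internal carbon) is the principal characteristic group, giving the suffix -one.
A C=C double bond in the chain gives the infix -ene-.
Choose the numbering such that numbering from this end puts the double bond at C-2 rather than C-9.
With this numbering: the carbonyl at C-6; the double bond between C-2 and C-3; a bromo group at C-1.
Assembling the pieces gives 1-bromoundec-2-en-6-one.

1-bromoundec-2-en-6-one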